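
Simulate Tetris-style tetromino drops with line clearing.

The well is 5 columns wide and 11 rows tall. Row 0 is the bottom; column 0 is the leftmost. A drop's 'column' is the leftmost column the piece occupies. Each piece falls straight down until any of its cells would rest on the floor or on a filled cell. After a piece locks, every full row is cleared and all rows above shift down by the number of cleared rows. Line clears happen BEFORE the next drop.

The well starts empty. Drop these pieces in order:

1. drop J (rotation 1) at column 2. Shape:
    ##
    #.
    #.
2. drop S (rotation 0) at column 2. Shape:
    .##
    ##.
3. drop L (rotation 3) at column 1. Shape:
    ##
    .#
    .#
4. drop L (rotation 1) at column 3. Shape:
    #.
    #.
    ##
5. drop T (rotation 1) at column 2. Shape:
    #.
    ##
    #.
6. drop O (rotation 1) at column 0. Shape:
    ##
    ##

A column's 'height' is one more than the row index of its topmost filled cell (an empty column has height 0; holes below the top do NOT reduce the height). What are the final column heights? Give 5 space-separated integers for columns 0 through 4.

Answer: 9 9 10 9 6

Derivation:
Drop 1: J rot1 at col 2 lands with bottom-row=0; cleared 0 line(s) (total 0); column heights now [0 0 3 3 0], max=3
Drop 2: S rot0 at col 2 lands with bottom-row=3; cleared 0 line(s) (total 0); column heights now [0 0 4 5 5], max=5
Drop 3: L rot3 at col 1 lands with bottom-row=4; cleared 0 line(s) (total 0); column heights now [0 7 7 5 5], max=7
Drop 4: L rot1 at col 3 lands with bottom-row=5; cleared 0 line(s) (total 0); column heights now [0 7 7 8 6], max=8
Drop 5: T rot1 at col 2 lands with bottom-row=7; cleared 0 line(s) (total 0); column heights now [0 7 10 9 6], max=10
Drop 6: O rot1 at col 0 lands with bottom-row=7; cleared 0 line(s) (total 0); column heights now [9 9 10 9 6], max=10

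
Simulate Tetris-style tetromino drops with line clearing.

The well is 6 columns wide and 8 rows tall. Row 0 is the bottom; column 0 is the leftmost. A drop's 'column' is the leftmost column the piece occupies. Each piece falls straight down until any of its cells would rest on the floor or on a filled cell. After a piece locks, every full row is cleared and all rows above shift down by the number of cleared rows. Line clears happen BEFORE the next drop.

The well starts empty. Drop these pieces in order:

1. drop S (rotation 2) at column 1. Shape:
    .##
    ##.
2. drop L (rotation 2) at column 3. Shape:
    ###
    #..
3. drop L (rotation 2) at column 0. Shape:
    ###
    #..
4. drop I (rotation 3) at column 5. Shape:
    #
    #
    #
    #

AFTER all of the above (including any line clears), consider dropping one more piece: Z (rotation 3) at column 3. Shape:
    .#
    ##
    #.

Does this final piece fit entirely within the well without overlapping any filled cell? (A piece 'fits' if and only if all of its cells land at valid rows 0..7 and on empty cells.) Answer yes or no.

Answer: yes

Derivation:
Drop 1: S rot2 at col 1 lands with bottom-row=0; cleared 0 line(s) (total 0); column heights now [0 1 2 2 0 0], max=2
Drop 2: L rot2 at col 3 lands with bottom-row=2; cleared 0 line(s) (total 0); column heights now [0 1 2 4 4 4], max=4
Drop 3: L rot2 at col 0 lands with bottom-row=1; cleared 0 line(s) (total 0); column heights now [3 3 3 4 4 4], max=4
Drop 4: I rot3 at col 5 lands with bottom-row=4; cleared 0 line(s) (total 0); column heights now [3 3 3 4 4 8], max=8
Test piece Z rot3 at col 3 (width 2): heights before test = [3 3 3 4 4 8]; fits = True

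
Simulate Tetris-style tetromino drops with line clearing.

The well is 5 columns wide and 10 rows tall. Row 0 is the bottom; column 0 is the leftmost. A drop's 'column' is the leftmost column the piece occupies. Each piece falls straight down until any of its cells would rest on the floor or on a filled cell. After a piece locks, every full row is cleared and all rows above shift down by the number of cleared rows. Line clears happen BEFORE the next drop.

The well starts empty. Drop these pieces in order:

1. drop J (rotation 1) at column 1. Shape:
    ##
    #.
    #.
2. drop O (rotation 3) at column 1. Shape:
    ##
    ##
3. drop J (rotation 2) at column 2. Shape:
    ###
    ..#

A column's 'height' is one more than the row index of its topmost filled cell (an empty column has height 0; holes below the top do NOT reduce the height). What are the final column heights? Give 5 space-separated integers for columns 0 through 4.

Drop 1: J rot1 at col 1 lands with bottom-row=0; cleared 0 line(s) (total 0); column heights now [0 3 3 0 0], max=3
Drop 2: O rot3 at col 1 lands with bottom-row=3; cleared 0 line(s) (total 0); column heights now [0 5 5 0 0], max=5
Drop 3: J rot2 at col 2 lands with bottom-row=4; cleared 0 line(s) (total 0); column heights now [0 5 6 6 6], max=6

Answer: 0 5 6 6 6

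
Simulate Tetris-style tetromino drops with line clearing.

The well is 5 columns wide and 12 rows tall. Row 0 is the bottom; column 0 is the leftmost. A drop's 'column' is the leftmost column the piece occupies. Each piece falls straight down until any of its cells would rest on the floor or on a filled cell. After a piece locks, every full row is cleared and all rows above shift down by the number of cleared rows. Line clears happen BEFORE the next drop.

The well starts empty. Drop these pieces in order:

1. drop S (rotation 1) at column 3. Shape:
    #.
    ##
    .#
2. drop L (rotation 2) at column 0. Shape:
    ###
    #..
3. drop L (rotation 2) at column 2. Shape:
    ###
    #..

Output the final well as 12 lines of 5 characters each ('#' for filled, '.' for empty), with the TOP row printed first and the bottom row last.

Answer: .....
.....
.....
.....
.....
.....
.....
.....
.....
..###
..##.
#...#

Derivation:
Drop 1: S rot1 at col 3 lands with bottom-row=0; cleared 0 line(s) (total 0); column heights now [0 0 0 3 2], max=3
Drop 2: L rot2 at col 0 lands with bottom-row=0; cleared 1 line(s) (total 1); column heights now [1 0 0 2 1], max=2
Drop 3: L rot2 at col 2 lands with bottom-row=1; cleared 0 line(s) (total 1); column heights now [1 0 3 3 3], max=3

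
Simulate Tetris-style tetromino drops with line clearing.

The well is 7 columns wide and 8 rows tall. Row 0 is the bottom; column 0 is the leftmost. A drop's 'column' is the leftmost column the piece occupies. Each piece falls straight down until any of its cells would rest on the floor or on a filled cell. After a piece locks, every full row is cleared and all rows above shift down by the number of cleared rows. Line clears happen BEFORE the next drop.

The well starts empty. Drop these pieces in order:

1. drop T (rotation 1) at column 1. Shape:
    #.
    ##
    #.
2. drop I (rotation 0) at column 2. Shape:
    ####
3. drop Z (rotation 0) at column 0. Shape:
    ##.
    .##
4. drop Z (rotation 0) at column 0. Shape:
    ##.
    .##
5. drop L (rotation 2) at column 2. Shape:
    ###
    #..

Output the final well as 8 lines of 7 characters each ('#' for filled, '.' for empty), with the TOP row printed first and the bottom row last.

Drop 1: T rot1 at col 1 lands with bottom-row=0; cleared 0 line(s) (total 0); column heights now [0 3 2 0 0 0 0], max=3
Drop 2: I rot0 at col 2 lands with bottom-row=2; cleared 0 line(s) (total 0); column heights now [0 3 3 3 3 3 0], max=3
Drop 3: Z rot0 at col 0 lands with bottom-row=3; cleared 0 line(s) (total 0); column heights now [5 5 4 3 3 3 0], max=5
Drop 4: Z rot0 at col 0 lands with bottom-row=5; cleared 0 line(s) (total 0); column heights now [7 7 6 3 3 3 0], max=7
Drop 5: L rot2 at col 2 lands with bottom-row=6; cleared 0 line(s) (total 0); column heights now [7 7 8 8 8 3 0], max=8

Answer: ..###..
###....
.##....
##.....
.##....
.#####.
.##....
.#.....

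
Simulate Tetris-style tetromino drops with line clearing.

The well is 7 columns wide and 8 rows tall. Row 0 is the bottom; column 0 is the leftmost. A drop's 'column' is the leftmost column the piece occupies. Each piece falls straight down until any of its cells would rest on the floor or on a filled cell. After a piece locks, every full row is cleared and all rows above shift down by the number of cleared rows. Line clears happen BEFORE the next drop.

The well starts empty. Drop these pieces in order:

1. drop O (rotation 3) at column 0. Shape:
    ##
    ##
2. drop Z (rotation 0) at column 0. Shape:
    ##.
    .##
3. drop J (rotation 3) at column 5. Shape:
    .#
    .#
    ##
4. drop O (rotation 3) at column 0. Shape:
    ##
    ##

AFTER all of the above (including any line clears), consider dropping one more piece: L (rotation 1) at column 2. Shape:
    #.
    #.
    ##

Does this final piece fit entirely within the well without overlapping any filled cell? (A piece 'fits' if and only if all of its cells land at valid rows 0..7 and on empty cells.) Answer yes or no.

Answer: yes

Derivation:
Drop 1: O rot3 at col 0 lands with bottom-row=0; cleared 0 line(s) (total 0); column heights now [2 2 0 0 0 0 0], max=2
Drop 2: Z rot0 at col 0 lands with bottom-row=2; cleared 0 line(s) (total 0); column heights now [4 4 3 0 0 0 0], max=4
Drop 3: J rot3 at col 5 lands with bottom-row=0; cleared 0 line(s) (total 0); column heights now [4 4 3 0 0 1 3], max=4
Drop 4: O rot3 at col 0 lands with bottom-row=4; cleared 0 line(s) (total 0); column heights now [6 6 3 0 0 1 3], max=6
Test piece L rot1 at col 2 (width 2): heights before test = [6 6 3 0 0 1 3]; fits = True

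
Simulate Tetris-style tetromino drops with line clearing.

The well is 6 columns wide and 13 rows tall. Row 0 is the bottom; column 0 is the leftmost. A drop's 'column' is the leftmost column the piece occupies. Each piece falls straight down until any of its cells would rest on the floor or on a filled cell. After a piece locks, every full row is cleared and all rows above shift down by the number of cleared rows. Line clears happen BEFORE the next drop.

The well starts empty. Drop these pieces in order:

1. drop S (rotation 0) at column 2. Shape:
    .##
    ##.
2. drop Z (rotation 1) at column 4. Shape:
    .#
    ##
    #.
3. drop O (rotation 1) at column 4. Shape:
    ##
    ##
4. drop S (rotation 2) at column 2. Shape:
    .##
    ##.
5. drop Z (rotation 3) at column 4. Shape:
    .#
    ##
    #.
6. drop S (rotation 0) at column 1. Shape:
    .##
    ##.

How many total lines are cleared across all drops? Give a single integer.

Drop 1: S rot0 at col 2 lands with bottom-row=0; cleared 0 line(s) (total 0); column heights now [0 0 1 2 2 0], max=2
Drop 2: Z rot1 at col 4 lands with bottom-row=2; cleared 0 line(s) (total 0); column heights now [0 0 1 2 4 5], max=5
Drop 3: O rot1 at col 4 lands with bottom-row=5; cleared 0 line(s) (total 0); column heights now [0 0 1 2 7 7], max=7
Drop 4: S rot2 at col 2 lands with bottom-row=6; cleared 0 line(s) (total 0); column heights now [0 0 7 8 8 7], max=8
Drop 5: Z rot3 at col 4 lands with bottom-row=8; cleared 0 line(s) (total 0); column heights now [0 0 7 8 10 11], max=11
Drop 6: S rot0 at col 1 lands with bottom-row=7; cleared 0 line(s) (total 0); column heights now [0 8 9 9 10 11], max=11

Answer: 0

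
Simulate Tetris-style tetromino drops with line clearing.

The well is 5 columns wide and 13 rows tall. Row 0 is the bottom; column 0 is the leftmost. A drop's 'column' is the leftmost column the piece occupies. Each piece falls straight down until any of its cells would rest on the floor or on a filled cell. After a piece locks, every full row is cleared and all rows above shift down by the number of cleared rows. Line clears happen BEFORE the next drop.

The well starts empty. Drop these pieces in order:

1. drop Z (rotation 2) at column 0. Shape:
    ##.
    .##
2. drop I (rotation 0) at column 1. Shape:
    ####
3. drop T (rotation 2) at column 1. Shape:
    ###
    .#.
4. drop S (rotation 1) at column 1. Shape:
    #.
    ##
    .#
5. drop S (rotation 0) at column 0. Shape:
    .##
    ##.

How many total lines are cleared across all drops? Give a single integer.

Drop 1: Z rot2 at col 0 lands with bottom-row=0; cleared 0 line(s) (total 0); column heights now [2 2 1 0 0], max=2
Drop 2: I rot0 at col 1 lands with bottom-row=2; cleared 0 line(s) (total 0); column heights now [2 3 3 3 3], max=3
Drop 3: T rot2 at col 1 lands with bottom-row=3; cleared 0 line(s) (total 0); column heights now [2 5 5 5 3], max=5
Drop 4: S rot1 at col 1 lands with bottom-row=5; cleared 0 line(s) (total 0); column heights now [2 8 7 5 3], max=8
Drop 5: S rot0 at col 0 lands with bottom-row=8; cleared 0 line(s) (total 0); column heights now [9 10 10 5 3], max=10

Answer: 0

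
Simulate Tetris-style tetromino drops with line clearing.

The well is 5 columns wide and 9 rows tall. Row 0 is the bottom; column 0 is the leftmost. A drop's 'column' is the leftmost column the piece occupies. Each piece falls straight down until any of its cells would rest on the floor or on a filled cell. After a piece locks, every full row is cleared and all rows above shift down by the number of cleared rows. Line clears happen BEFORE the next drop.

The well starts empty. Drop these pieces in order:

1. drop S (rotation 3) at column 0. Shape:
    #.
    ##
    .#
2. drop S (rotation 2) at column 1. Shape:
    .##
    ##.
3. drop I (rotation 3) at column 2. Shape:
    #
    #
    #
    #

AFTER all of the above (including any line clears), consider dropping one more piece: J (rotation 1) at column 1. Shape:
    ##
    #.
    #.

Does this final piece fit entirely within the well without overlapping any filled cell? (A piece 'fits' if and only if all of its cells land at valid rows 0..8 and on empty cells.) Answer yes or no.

Drop 1: S rot3 at col 0 lands with bottom-row=0; cleared 0 line(s) (total 0); column heights now [3 2 0 0 0], max=3
Drop 2: S rot2 at col 1 lands with bottom-row=2; cleared 0 line(s) (total 0); column heights now [3 3 4 4 0], max=4
Drop 3: I rot3 at col 2 lands with bottom-row=4; cleared 0 line(s) (total 0); column heights now [3 3 8 4 0], max=8
Test piece J rot1 at col 1 (width 2): heights before test = [3 3 8 4 0]; fits = True

Answer: yes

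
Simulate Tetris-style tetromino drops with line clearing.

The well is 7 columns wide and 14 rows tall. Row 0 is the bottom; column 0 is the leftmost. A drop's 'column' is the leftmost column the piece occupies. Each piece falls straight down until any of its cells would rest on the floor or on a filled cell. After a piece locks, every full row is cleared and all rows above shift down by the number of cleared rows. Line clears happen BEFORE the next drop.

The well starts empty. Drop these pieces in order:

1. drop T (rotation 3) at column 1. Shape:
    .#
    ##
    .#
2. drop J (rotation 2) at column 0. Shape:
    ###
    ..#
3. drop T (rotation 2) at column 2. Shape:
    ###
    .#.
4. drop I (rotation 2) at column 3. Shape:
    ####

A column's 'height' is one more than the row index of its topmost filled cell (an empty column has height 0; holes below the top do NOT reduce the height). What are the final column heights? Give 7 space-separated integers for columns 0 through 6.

Answer: 5 5 6 7 7 7 7

Derivation:
Drop 1: T rot3 at col 1 lands with bottom-row=0; cleared 0 line(s) (total 0); column heights now [0 2 3 0 0 0 0], max=3
Drop 2: J rot2 at col 0 lands with bottom-row=3; cleared 0 line(s) (total 0); column heights now [5 5 5 0 0 0 0], max=5
Drop 3: T rot2 at col 2 lands with bottom-row=4; cleared 0 line(s) (total 0); column heights now [5 5 6 6 6 0 0], max=6
Drop 4: I rot2 at col 3 lands with bottom-row=6; cleared 0 line(s) (total 0); column heights now [5 5 6 7 7 7 7], max=7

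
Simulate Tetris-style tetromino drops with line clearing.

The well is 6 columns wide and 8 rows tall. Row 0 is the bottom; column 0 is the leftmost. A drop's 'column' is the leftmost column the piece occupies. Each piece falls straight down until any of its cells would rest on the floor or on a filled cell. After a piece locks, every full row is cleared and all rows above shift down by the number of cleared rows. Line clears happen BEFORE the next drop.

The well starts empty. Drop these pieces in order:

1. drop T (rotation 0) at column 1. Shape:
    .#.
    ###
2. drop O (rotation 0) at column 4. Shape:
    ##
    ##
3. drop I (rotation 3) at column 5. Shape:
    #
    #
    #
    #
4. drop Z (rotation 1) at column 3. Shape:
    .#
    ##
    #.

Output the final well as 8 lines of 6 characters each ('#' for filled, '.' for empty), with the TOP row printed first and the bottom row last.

Answer: ......
......
.....#
.....#
....##
...###
..####
.#####

Derivation:
Drop 1: T rot0 at col 1 lands with bottom-row=0; cleared 0 line(s) (total 0); column heights now [0 1 2 1 0 0], max=2
Drop 2: O rot0 at col 4 lands with bottom-row=0; cleared 0 line(s) (total 0); column heights now [0 1 2 1 2 2], max=2
Drop 3: I rot3 at col 5 lands with bottom-row=2; cleared 0 line(s) (total 0); column heights now [0 1 2 1 2 6], max=6
Drop 4: Z rot1 at col 3 lands with bottom-row=1; cleared 0 line(s) (total 0); column heights now [0 1 2 3 4 6], max=6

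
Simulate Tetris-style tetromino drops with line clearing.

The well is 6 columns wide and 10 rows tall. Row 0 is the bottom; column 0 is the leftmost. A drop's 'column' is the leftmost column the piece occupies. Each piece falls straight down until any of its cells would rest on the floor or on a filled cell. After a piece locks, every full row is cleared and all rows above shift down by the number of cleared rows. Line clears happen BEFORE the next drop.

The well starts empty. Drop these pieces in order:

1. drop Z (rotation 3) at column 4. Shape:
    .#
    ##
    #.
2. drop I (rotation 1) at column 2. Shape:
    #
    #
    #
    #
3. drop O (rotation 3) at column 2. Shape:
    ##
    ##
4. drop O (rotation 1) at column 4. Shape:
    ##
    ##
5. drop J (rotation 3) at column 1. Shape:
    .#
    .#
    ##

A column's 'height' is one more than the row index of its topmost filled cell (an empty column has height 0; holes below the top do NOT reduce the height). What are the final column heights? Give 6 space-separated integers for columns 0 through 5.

Answer: 0 7 9 6 5 5

Derivation:
Drop 1: Z rot3 at col 4 lands with bottom-row=0; cleared 0 line(s) (total 0); column heights now [0 0 0 0 2 3], max=3
Drop 2: I rot1 at col 2 lands with bottom-row=0; cleared 0 line(s) (total 0); column heights now [0 0 4 0 2 3], max=4
Drop 3: O rot3 at col 2 lands with bottom-row=4; cleared 0 line(s) (total 0); column heights now [0 0 6 6 2 3], max=6
Drop 4: O rot1 at col 4 lands with bottom-row=3; cleared 0 line(s) (total 0); column heights now [0 0 6 6 5 5], max=6
Drop 5: J rot3 at col 1 lands with bottom-row=6; cleared 0 line(s) (total 0); column heights now [0 7 9 6 5 5], max=9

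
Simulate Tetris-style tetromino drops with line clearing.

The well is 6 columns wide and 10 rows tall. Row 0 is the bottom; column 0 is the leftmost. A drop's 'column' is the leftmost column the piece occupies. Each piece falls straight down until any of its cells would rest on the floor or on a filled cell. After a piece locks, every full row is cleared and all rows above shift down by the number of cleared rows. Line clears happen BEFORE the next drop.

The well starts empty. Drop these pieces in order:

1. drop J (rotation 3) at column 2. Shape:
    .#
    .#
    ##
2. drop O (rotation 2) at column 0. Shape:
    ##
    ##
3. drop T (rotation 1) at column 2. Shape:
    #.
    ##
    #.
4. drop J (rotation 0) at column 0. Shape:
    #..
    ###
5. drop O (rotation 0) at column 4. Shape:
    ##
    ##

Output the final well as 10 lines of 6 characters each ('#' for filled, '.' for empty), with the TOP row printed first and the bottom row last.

Drop 1: J rot3 at col 2 lands with bottom-row=0; cleared 0 line(s) (total 0); column heights now [0 0 1 3 0 0], max=3
Drop 2: O rot2 at col 0 lands with bottom-row=0; cleared 0 line(s) (total 0); column heights now [2 2 1 3 0 0], max=3
Drop 3: T rot1 at col 2 lands with bottom-row=2; cleared 0 line(s) (total 0); column heights now [2 2 5 4 0 0], max=5
Drop 4: J rot0 at col 0 lands with bottom-row=5; cleared 0 line(s) (total 0); column heights now [7 6 6 4 0 0], max=7
Drop 5: O rot0 at col 4 lands with bottom-row=0; cleared 1 line(s) (total 1); column heights now [6 5 5 3 1 1], max=6

Answer: ......
......
......
......
#.....
###...
..#...
..##..
..##..
##.###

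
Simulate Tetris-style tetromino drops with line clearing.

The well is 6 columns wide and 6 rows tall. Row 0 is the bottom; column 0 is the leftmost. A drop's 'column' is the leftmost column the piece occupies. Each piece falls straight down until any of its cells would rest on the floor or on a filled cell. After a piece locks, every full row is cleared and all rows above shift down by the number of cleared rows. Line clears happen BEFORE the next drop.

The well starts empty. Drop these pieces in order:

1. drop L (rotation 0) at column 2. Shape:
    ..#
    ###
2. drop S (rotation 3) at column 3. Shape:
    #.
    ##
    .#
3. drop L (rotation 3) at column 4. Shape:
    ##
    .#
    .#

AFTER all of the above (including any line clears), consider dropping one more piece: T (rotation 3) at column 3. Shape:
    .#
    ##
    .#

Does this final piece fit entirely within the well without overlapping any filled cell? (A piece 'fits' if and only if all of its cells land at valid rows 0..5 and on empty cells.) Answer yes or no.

Drop 1: L rot0 at col 2 lands with bottom-row=0; cleared 0 line(s) (total 0); column heights now [0 0 1 1 2 0], max=2
Drop 2: S rot3 at col 3 lands with bottom-row=2; cleared 0 line(s) (total 0); column heights now [0 0 1 5 4 0], max=5
Drop 3: L rot3 at col 4 lands with bottom-row=2; cleared 0 line(s) (total 0); column heights now [0 0 1 5 5 5], max=5
Test piece T rot3 at col 3 (width 2): heights before test = [0 0 1 5 5 5]; fits = False

Answer: no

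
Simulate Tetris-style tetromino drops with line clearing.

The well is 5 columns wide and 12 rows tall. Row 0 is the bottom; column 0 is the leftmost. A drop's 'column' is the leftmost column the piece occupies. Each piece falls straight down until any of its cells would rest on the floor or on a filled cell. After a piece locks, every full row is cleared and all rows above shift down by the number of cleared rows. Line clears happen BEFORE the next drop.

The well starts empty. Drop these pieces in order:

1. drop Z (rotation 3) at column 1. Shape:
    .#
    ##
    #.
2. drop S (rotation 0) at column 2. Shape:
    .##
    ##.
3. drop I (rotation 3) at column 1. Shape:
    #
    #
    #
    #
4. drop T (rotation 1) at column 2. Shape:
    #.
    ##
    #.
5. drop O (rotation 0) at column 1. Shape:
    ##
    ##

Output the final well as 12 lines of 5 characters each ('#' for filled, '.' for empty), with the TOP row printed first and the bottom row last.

Drop 1: Z rot3 at col 1 lands with bottom-row=0; cleared 0 line(s) (total 0); column heights now [0 2 3 0 0], max=3
Drop 2: S rot0 at col 2 lands with bottom-row=3; cleared 0 line(s) (total 0); column heights now [0 2 4 5 5], max=5
Drop 3: I rot3 at col 1 lands with bottom-row=2; cleared 0 line(s) (total 0); column heights now [0 6 4 5 5], max=6
Drop 4: T rot1 at col 2 lands with bottom-row=4; cleared 0 line(s) (total 0); column heights now [0 6 7 6 5], max=7
Drop 5: O rot0 at col 1 lands with bottom-row=7; cleared 0 line(s) (total 0); column heights now [0 9 9 6 5], max=9

Answer: .....
.....
.....
.##..
.##..
..#..
.###.
.####
.###.
.##..
.##..
.#...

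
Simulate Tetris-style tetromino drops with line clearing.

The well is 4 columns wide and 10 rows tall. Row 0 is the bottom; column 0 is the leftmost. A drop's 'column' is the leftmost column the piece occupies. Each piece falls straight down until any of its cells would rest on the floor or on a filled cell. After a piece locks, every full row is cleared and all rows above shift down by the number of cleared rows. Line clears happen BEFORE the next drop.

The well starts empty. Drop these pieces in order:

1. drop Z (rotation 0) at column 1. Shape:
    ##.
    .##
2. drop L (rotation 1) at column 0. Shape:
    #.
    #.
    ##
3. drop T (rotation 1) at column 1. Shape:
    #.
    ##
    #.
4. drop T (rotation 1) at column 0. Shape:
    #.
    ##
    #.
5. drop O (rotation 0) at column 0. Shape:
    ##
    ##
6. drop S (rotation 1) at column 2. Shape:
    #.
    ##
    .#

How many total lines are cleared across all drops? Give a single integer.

Answer: 2

Derivation:
Drop 1: Z rot0 at col 1 lands with bottom-row=0; cleared 0 line(s) (total 0); column heights now [0 2 2 1], max=2
Drop 2: L rot1 at col 0 lands with bottom-row=2; cleared 0 line(s) (total 0); column heights now [5 3 2 1], max=5
Drop 3: T rot1 at col 1 lands with bottom-row=3; cleared 0 line(s) (total 0); column heights now [5 6 5 1], max=6
Drop 4: T rot1 at col 0 lands with bottom-row=5; cleared 0 line(s) (total 0); column heights now [8 7 5 1], max=8
Drop 5: O rot0 at col 0 lands with bottom-row=8; cleared 0 line(s) (total 0); column heights now [10 10 5 1], max=10
Drop 6: S rot1 at col 2 lands with bottom-row=4; cleared 2 line(s) (total 2); column heights now [8 8 5 1], max=8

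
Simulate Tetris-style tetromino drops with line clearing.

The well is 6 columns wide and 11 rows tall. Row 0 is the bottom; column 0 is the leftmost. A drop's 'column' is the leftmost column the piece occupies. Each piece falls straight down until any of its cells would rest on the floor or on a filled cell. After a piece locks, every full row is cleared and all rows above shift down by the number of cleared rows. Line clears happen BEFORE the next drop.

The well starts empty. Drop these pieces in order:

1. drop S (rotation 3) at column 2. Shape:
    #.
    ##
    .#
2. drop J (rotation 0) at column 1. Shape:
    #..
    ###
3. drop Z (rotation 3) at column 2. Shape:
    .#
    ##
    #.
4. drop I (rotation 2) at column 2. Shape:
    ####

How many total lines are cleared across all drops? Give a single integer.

Answer: 0

Derivation:
Drop 1: S rot3 at col 2 lands with bottom-row=0; cleared 0 line(s) (total 0); column heights now [0 0 3 2 0 0], max=3
Drop 2: J rot0 at col 1 lands with bottom-row=3; cleared 0 line(s) (total 0); column heights now [0 5 4 4 0 0], max=5
Drop 3: Z rot3 at col 2 lands with bottom-row=4; cleared 0 line(s) (total 0); column heights now [0 5 6 7 0 0], max=7
Drop 4: I rot2 at col 2 lands with bottom-row=7; cleared 0 line(s) (total 0); column heights now [0 5 8 8 8 8], max=8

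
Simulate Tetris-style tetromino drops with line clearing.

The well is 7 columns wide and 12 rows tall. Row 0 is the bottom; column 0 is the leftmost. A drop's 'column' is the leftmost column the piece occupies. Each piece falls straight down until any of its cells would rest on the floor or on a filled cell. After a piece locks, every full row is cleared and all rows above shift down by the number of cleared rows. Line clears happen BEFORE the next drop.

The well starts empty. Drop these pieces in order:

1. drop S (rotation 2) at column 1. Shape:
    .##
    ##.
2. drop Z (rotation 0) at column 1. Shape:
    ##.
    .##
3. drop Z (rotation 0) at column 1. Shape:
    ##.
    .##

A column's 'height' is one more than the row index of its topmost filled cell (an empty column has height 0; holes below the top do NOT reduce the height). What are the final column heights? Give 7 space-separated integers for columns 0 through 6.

Drop 1: S rot2 at col 1 lands with bottom-row=0; cleared 0 line(s) (total 0); column heights now [0 1 2 2 0 0 0], max=2
Drop 2: Z rot0 at col 1 lands with bottom-row=2; cleared 0 line(s) (total 0); column heights now [0 4 4 3 0 0 0], max=4
Drop 3: Z rot0 at col 1 lands with bottom-row=4; cleared 0 line(s) (total 0); column heights now [0 6 6 5 0 0 0], max=6

Answer: 0 6 6 5 0 0 0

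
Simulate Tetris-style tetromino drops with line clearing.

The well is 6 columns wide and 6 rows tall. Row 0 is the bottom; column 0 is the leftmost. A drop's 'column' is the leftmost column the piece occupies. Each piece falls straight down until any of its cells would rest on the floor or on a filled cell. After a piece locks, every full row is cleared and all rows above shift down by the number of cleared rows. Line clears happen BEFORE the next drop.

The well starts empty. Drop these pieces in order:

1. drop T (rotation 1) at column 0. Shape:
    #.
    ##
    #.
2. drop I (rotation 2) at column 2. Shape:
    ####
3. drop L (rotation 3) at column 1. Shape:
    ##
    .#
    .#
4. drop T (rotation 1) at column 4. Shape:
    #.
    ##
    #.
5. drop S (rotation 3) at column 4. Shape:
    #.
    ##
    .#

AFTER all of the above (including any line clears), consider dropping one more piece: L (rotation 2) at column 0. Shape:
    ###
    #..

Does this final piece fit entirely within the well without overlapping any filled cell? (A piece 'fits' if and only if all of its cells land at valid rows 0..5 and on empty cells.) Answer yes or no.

Answer: yes

Derivation:
Drop 1: T rot1 at col 0 lands with bottom-row=0; cleared 0 line(s) (total 0); column heights now [3 2 0 0 0 0], max=3
Drop 2: I rot2 at col 2 lands with bottom-row=0; cleared 0 line(s) (total 0); column heights now [3 2 1 1 1 1], max=3
Drop 3: L rot3 at col 1 lands with bottom-row=1; cleared 0 line(s) (total 0); column heights now [3 4 4 1 1 1], max=4
Drop 4: T rot1 at col 4 lands with bottom-row=1; cleared 0 line(s) (total 0); column heights now [3 4 4 1 4 3], max=4
Drop 5: S rot3 at col 4 lands with bottom-row=3; cleared 0 line(s) (total 0); column heights now [3 4 4 1 6 5], max=6
Test piece L rot2 at col 0 (width 3): heights before test = [3 4 4 1 6 5]; fits = True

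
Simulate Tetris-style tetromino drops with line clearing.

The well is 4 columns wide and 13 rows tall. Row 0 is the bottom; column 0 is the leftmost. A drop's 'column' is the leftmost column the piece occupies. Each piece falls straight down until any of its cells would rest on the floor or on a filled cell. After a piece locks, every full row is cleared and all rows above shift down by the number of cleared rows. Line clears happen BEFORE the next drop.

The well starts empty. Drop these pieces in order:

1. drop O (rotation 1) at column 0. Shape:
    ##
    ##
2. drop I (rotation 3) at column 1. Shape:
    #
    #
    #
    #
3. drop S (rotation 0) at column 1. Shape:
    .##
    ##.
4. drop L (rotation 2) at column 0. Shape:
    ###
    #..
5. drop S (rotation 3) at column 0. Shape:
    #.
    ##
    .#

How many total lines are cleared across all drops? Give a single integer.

Drop 1: O rot1 at col 0 lands with bottom-row=0; cleared 0 line(s) (total 0); column heights now [2 2 0 0], max=2
Drop 2: I rot3 at col 1 lands with bottom-row=2; cleared 0 line(s) (total 0); column heights now [2 6 0 0], max=6
Drop 3: S rot0 at col 1 lands with bottom-row=6; cleared 0 line(s) (total 0); column heights now [2 7 8 8], max=8
Drop 4: L rot2 at col 0 lands with bottom-row=7; cleared 0 line(s) (total 0); column heights now [9 9 9 8], max=9
Drop 5: S rot3 at col 0 lands with bottom-row=9; cleared 0 line(s) (total 0); column heights now [12 11 9 8], max=12

Answer: 0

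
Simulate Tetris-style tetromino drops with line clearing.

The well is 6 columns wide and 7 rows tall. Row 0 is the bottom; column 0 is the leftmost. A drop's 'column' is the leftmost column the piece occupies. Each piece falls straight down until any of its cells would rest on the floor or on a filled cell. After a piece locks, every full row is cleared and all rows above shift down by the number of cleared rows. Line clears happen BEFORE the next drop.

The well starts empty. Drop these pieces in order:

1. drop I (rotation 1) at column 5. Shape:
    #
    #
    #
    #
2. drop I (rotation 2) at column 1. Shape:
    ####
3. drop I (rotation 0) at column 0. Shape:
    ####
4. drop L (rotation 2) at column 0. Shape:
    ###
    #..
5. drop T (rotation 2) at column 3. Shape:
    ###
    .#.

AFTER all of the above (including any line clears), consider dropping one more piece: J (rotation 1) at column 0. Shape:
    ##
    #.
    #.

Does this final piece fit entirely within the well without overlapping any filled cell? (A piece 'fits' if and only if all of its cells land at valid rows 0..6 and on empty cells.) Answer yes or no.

Answer: yes

Derivation:
Drop 1: I rot1 at col 5 lands with bottom-row=0; cleared 0 line(s) (total 0); column heights now [0 0 0 0 0 4], max=4
Drop 2: I rot2 at col 1 lands with bottom-row=0; cleared 0 line(s) (total 0); column heights now [0 1 1 1 1 4], max=4
Drop 3: I rot0 at col 0 lands with bottom-row=1; cleared 0 line(s) (total 0); column heights now [2 2 2 2 1 4], max=4
Drop 4: L rot2 at col 0 lands with bottom-row=2; cleared 0 line(s) (total 0); column heights now [4 4 4 2 1 4], max=4
Drop 5: T rot2 at col 3 lands with bottom-row=3; cleared 0 line(s) (total 0); column heights now [4 4 4 5 5 5], max=5
Test piece J rot1 at col 0 (width 2): heights before test = [4 4 4 5 5 5]; fits = True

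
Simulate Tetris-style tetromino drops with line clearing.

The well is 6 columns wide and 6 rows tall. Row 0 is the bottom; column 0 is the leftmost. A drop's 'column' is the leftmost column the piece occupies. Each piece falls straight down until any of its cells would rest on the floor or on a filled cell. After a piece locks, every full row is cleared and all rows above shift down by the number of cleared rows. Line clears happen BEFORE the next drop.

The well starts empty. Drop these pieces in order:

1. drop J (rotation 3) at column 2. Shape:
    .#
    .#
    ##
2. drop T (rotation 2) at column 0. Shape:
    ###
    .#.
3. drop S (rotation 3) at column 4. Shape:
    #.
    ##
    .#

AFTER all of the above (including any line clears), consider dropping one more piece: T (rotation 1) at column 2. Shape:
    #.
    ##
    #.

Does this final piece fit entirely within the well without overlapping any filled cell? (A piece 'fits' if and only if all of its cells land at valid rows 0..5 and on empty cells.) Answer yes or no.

Answer: yes

Derivation:
Drop 1: J rot3 at col 2 lands with bottom-row=0; cleared 0 line(s) (total 0); column heights now [0 0 1 3 0 0], max=3
Drop 2: T rot2 at col 0 lands with bottom-row=0; cleared 0 line(s) (total 0); column heights now [2 2 2 3 0 0], max=3
Drop 3: S rot3 at col 4 lands with bottom-row=0; cleared 1 line(s) (total 1); column heights now [0 1 1 2 2 1], max=2
Test piece T rot1 at col 2 (width 2): heights before test = [0 1 1 2 2 1]; fits = True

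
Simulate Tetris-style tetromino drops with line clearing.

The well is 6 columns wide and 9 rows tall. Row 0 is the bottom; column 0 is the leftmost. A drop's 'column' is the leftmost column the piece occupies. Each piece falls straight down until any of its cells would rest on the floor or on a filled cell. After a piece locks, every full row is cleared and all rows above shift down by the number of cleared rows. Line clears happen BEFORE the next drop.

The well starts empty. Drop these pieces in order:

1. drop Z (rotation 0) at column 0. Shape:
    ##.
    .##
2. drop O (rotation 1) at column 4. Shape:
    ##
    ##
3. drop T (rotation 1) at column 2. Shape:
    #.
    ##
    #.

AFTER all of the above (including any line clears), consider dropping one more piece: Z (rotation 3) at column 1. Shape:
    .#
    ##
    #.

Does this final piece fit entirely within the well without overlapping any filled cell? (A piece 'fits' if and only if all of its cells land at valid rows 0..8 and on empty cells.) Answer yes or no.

Answer: yes

Derivation:
Drop 1: Z rot0 at col 0 lands with bottom-row=0; cleared 0 line(s) (total 0); column heights now [2 2 1 0 0 0], max=2
Drop 2: O rot1 at col 4 lands with bottom-row=0; cleared 0 line(s) (total 0); column heights now [2 2 1 0 2 2], max=2
Drop 3: T rot1 at col 2 lands with bottom-row=1; cleared 0 line(s) (total 0); column heights now [2 2 4 3 2 2], max=4
Test piece Z rot3 at col 1 (width 2): heights before test = [2 2 4 3 2 2]; fits = True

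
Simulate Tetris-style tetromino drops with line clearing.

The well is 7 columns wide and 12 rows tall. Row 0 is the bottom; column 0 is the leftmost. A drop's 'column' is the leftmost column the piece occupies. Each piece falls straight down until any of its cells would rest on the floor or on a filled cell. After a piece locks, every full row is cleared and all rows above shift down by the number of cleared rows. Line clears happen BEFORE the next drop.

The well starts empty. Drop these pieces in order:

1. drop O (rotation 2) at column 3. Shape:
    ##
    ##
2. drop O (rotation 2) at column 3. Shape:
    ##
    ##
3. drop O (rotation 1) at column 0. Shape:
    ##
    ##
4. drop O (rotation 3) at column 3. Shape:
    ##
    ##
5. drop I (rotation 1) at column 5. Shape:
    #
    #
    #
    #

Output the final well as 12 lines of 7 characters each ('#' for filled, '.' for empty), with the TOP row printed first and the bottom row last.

Answer: .......
.......
.......
.......
.......
.......
...##..
...##..
...###.
...###.
##.###.
##.###.

Derivation:
Drop 1: O rot2 at col 3 lands with bottom-row=0; cleared 0 line(s) (total 0); column heights now [0 0 0 2 2 0 0], max=2
Drop 2: O rot2 at col 3 lands with bottom-row=2; cleared 0 line(s) (total 0); column heights now [0 0 0 4 4 0 0], max=4
Drop 3: O rot1 at col 0 lands with bottom-row=0; cleared 0 line(s) (total 0); column heights now [2 2 0 4 4 0 0], max=4
Drop 4: O rot3 at col 3 lands with bottom-row=4; cleared 0 line(s) (total 0); column heights now [2 2 0 6 6 0 0], max=6
Drop 5: I rot1 at col 5 lands with bottom-row=0; cleared 0 line(s) (total 0); column heights now [2 2 0 6 6 4 0], max=6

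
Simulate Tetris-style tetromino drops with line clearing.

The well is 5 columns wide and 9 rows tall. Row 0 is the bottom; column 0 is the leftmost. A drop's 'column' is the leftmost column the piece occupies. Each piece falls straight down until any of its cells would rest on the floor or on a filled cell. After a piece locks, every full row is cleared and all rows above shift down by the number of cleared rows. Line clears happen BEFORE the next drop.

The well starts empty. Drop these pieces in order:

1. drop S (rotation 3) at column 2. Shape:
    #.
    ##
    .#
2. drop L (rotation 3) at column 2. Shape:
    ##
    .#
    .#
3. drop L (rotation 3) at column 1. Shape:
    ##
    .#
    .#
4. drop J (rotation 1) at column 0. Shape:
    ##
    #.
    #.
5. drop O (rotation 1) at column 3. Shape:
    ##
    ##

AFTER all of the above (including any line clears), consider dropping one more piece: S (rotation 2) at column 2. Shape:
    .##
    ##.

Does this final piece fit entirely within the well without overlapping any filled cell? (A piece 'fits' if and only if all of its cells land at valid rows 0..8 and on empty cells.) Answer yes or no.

Drop 1: S rot3 at col 2 lands with bottom-row=0; cleared 0 line(s) (total 0); column heights now [0 0 3 2 0], max=3
Drop 2: L rot3 at col 2 lands with bottom-row=2; cleared 0 line(s) (total 0); column heights now [0 0 5 5 0], max=5
Drop 3: L rot3 at col 1 lands with bottom-row=5; cleared 0 line(s) (total 0); column heights now [0 8 8 5 0], max=8
Drop 4: J rot1 at col 0 lands with bottom-row=6; cleared 0 line(s) (total 0); column heights now [9 9 8 5 0], max=9
Drop 5: O rot1 at col 3 lands with bottom-row=5; cleared 0 line(s) (total 0); column heights now [9 9 8 7 7], max=9
Test piece S rot2 at col 2 (width 3): heights before test = [9 9 8 7 7]; fits = False

Answer: no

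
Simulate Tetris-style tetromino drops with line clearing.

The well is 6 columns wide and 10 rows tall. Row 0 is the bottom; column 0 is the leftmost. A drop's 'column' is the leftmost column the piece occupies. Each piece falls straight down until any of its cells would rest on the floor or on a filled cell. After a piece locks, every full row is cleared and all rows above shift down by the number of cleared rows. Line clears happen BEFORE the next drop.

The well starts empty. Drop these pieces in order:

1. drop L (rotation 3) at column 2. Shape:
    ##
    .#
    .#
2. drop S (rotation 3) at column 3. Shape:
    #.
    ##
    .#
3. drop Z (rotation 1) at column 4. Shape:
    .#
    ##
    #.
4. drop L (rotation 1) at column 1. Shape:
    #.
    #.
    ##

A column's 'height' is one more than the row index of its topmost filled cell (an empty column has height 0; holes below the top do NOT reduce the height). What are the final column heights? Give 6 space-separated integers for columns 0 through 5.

Answer: 0 6 4 5 6 7

Derivation:
Drop 1: L rot3 at col 2 lands with bottom-row=0; cleared 0 line(s) (total 0); column heights now [0 0 3 3 0 0], max=3
Drop 2: S rot3 at col 3 lands with bottom-row=2; cleared 0 line(s) (total 0); column heights now [0 0 3 5 4 0], max=5
Drop 3: Z rot1 at col 4 lands with bottom-row=4; cleared 0 line(s) (total 0); column heights now [0 0 3 5 6 7], max=7
Drop 4: L rot1 at col 1 lands with bottom-row=3; cleared 0 line(s) (total 0); column heights now [0 6 4 5 6 7], max=7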